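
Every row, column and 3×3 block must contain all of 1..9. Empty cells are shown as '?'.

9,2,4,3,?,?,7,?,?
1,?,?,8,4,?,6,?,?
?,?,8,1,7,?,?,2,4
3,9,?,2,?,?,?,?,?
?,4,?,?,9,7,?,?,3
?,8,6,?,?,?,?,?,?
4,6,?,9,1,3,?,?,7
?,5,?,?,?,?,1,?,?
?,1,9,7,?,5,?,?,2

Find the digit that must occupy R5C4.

6

R1C6 = 6 (sole candidate).
R3C2 = 3 (sole candidate).
R3C6 = 9 (sole candidate).
R3C7 = 5 (sole candidate).
R7C3 = 2 (sole candidate).
R7C7 = 8 (sole candidate).
R7C8 = 5 (sole candidate).
R9C1 = 8 (sole candidate).
R9C5 = 6 (sole candidate).
R1C5 = 5 (sole candidate).
R2C2 = 7 (sole candidate).
R2C3 = 5 (sole candidate).
R2C6 = 2 (sole candidate).
R2C9 = 9 (sole candidate).
R3C1 = 6 (sole candidate).
R4C5 = 8 (sole candidate).
R4C7 = 4 (sole candidate).
R5C3 = 1 (sole candidate).
R5C7 = 2 (sole candidate).
R6C5 = 3 (sole candidate).
R6C7 = 9 (sole candidate).
R8C1 = 7 (sole candidate).
R8C3 = 3 (sole candidate).
R8C4 = 4 (sole candidate).
R8C5 = 2 (sole candidate).
R8C6 = 8 (sole candidate).
R8C9 = 6 (sole candidate).
R9C7 = 3 (sole candidate).
R9C8 = 4 (sole candidate).
R2C8 = 3 (sole candidate).
R4C3 = 7 (sole candidate).
R4C6 = 1 (sole candidate).
R4C8 = 6 (sole candidate).
R4C9 = 5 (sole candidate).
R5C1 = 5 (sole candidate).
R5C4 = 6: row 5 has {1,2,3,4,5,7,9}; col 4 has {1,2,3,4,7,8,9}; box has {1,2,3,7,8,9} → only 6 remains.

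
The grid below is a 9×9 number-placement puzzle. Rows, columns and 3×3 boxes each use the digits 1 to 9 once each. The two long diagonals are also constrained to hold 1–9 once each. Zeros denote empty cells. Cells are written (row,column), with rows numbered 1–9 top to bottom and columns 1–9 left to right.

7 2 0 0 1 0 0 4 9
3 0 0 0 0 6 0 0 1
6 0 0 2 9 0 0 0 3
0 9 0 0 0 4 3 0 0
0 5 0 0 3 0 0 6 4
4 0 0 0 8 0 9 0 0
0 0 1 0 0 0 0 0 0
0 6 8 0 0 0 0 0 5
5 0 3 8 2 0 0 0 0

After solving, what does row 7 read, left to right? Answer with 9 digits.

941657238

(1,3) = 5: row 1 has {1,2,4,7,9}; col 3 has {1,3,8}; box has {2,3,6,7} → only 5 remains.
(1,4) = 3: row 1 has {1,2,4,5,7,9}; col 4 has {2,8}; box has {1,2,6,9} → only 3 remains.
(1,6) = 8: row 1 has {1,2,3,4,5,7,9}; col 6 has {4,6}; box has {1,2,3,6,9} → only 8 remains.
(1,7) = 6: row 1 has {1,2,3,4,5,7,8,9}; col 7 has {3,9}; box has {1,3,4,9} → only 6 remains.
(3,3) = 4: row 3 has {2,3,6,9}; col 3 has {1,3,5,8}; box has {2,3,5,6,7}; main diagonal has {3,7} → only 4 remains.
(6,4) = 7: row 6 has {4,8,9}; col 4 has {2,3,8}; box has {3,4,8}; anti-diagonal has {1,3,4,5,6,9} → only 7 remains.
(6,9) = 2: row 6 has {4,7,8,9}; col 9 has {1,3,4,5,9}; box has {3,4,6,9} → only 2 remains.
(9,9) = 6: row 9 has {2,3,5,8}; col 9 has {1,2,3,4,5,9}; box has {5}; main diagonal has {3,4,7} → only 6 remains.
(2,2) = 8: row 2 has {1,3,6}; col 2 has {2,5,6,9}; box has {2,3,4,5,6,7}; main diagonal has {3,4,6,7} → only 8 remains.
(2,3) = 9: row 2 has {1,3,6,8}; col 3 has {1,3,4,5,8}; box has {2,3,4,5,6,7,8} → only 9 remains.
(2,8) = 2: row 2 has {1,3,6,8,9}; col 8 has {4,6}; box has {1,3,4,6,9}; anti-diagonal has {1,3,4,5,6,7,9} → only 2 remains.
(3,2) = 1: row 3 has {2,3,4,6,9}; col 2 has {2,5,6,8,9}; box has {2,3,4,5,6,7,8,9} → only 1 remains.
(3,7) = 8: row 3 has {1,2,3,4,6,9}; col 7 has {3,6,9}; box has {1,2,3,4,6,9}; anti-diagonal has {1,2,3,4,5,6,7,9} → only 8 remains.
(6,2) = 3: row 6 has {2,4,7,8,9}; col 2 has {1,2,5,6,8,9}; box has {4,5,9} → only 3 remains.
(6,3) = 6: row 6 has {2,3,4,7,8,9}; col 3 has {1,3,4,5,8,9}; box has {3,4,5,9} → only 6 remains.
(7,7) = 2: row 7 has {1}; col 7 has {3,6,8,9}; box has {5,6}; main diagonal has {3,4,6,7,8} → only 2 remains.
(7,1) = 9: row 7 has {1,2}; col 1 has {3,4,5,6,7}; box has {1,3,5,6,8} → only 9 remains.
(8,1) = 2: row 8 has {5,6,8}; col 1 has {3,4,5,6,7,9}; box has {1,3,5,6,8,9} → only 2 remains.
(4,3) = 2: in row 4, 2 can only go here (every other open cell in that row sees a 2).
(4,5) = 6: in row 4, 6 can only go here (every other open cell in that row sees a 6).
(5,3) = 7: row 5 has {3,4,5,6}; col 3 has {1,2,3,4,5,6,8,9}; box has {2,3,4,5,6,9} → only 7 remains.
(5,7) = 1: row 5 has {3,4,5,6,7}; col 7 has {2,3,6,8,9}; box has {2,3,4,6,9} → only 1 remains.
(6,8) = 5: row 6 has {2,3,4,6,7,8,9}; col 8 has {2,4,6}; box has {1,2,3,4,6,9} → only 5 remains.
(3,8) = 7: row 3 has {1,2,3,4,6,8,9}; col 8 has {2,4,5,6}; box has {1,2,3,4,6,8,9} → only 7 remains.
(4,8) = 8: row 4 has {2,3,4,6,9}; col 8 has {2,4,5,6,7}; box has {1,2,3,4,5,6,9} → only 8 remains.
(4,9) = 7: row 4 has {2,3,4,6,8,9}; col 9 has {1,2,3,4,5,6,9}; box has {1,2,3,4,5,6,8,9} → only 7 remains.
(5,1) = 8: row 5 has {1,3,4,5,6,7}; col 1 has {2,3,4,5,6,7,9}; box has {2,3,4,5,6,7,9} → only 8 remains.
(5,4) = 9: row 5 has {1,3,4,5,6,7,8}; col 4 has {2,3,7,8}; box has {3,4,6,7,8} → only 9 remains.
(5,6) = 2: row 5 has {1,3,4,5,6,7,8,9}; col 6 has {4,6,8}; box has {3,4,6,7,8,9} → only 2 remains.
(6,6) = 1: row 6 has {2,3,4,5,6,7,8,9}; col 6 has {2,4,6,8}; box has {2,3,4,6,7,8,9}; main diagonal has {2,3,4,6,7,8} → only 1 remains.
(7,8) = 3: row 7 has {1,2,9}; col 8 has {2,4,5,6,7,8}; box has {2,5,6} → only 3 remains.
(7,9) = 8: row 7 has {1,2,3,9}; col 9 has {1,2,3,4,5,6,7,9}; box has {2,3,5,6} → only 8 remains.
(8,8) = 9: row 8 has {2,5,6,8}; col 8 has {2,3,4,5,6,7,8}; box has {2,3,5,6,8}; main diagonal has {1,2,3,4,6,7,8} → only 9 remains.
(9,8) = 1: row 9 has {2,3,5,6,8}; col 8 has {2,3,4,5,6,7,8,9}; box has {2,3,5,6,8,9} → only 1 remains.
(2,7) = 5: row 2 has {1,2,3,6,8,9}; col 7 has {1,2,3,6,8,9}; box has {1,2,3,4,6,7,8,9} → only 5 remains.
(3,6) = 5: row 3 has {1,2,3,4,6,7,8,9}; col 6 has {1,2,4,6,8}; box has {1,2,3,6,8,9} → only 5 remains.
(4,1) = 1: row 4 has {2,3,4,6,7,8,9}; col 1 has {2,3,4,5,6,7,8,9}; box has {2,3,4,5,6,7,8,9} → only 1 remains.
(4,4) = 5: row 4 has {1,2,3,4,6,7,8,9}; col 4 has {2,3,7,8,9}; box has {1,2,3,4,6,7,8,9}; main diagonal has {1,2,3,4,6,7,8,9} → only 5 remains.
(7,6) = 7: row 7 has {1,2,3,8,9}; col 6 has {1,2,4,5,6,8}; box has {2,8} → only 7 remains.
(8,5) = 4: row 8 has {2,5,6,8,9}; col 5 has {1,2,3,6,8,9}; box has {2,7,8} → only 4 remains.
(8,6) = 3: row 8 has {2,4,5,6,8,9}; col 6 has {1,2,4,5,6,7,8}; box has {2,4,7,8} → only 3 remains.
(8,7) = 7: row 8 has {2,3,4,5,6,8,9}; col 7 has {1,2,3,5,6,8,9}; box has {1,2,3,5,6,8,9} → only 7 remains.
(9,6) = 9: row 9 has {1,2,3,5,6,8}; col 6 has {1,2,3,4,5,6,7,8}; box has {2,3,4,7,8} → only 9 remains.
(9,7) = 4: row 9 has {1,2,3,5,6,8,9}; col 7 has {1,2,3,5,6,7,8,9}; box has {1,2,3,5,6,7,8,9} → only 4 remains.
(2,4) = 4: row 2 has {1,2,3,5,6,8,9}; col 4 has {2,3,5,7,8,9}; box has {1,2,3,5,6,8,9} → only 4 remains.
(2,5) = 7: row 2 has {1,2,3,4,5,6,8,9}; col 5 has {1,2,3,4,6,8,9}; box has {1,2,3,4,5,6,8,9} → only 7 remains.
(7,2) = 4: row 7 has {1,2,3,7,8,9}; col 2 has {1,2,3,5,6,8,9}; box has {1,2,3,5,6,8,9} → only 4 remains.
(7,4) = 6: row 7 has {1,2,3,4,7,8,9}; col 4 has {2,3,4,5,7,8,9}; box has {2,3,4,7,8,9} → only 6 remains.
(7,5) = 5: row 7 has {1,2,3,4,6,7,8,9}; col 5 has {1,2,3,4,6,7,8,9}; box has {2,3,4,6,7,8,9} → only 5 remains.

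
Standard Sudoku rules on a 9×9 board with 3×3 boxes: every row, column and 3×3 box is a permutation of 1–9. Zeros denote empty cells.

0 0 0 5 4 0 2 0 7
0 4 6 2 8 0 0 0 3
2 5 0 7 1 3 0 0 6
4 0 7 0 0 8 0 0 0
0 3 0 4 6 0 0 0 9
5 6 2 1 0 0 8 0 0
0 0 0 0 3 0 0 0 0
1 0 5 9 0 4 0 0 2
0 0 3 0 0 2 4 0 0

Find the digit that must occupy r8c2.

r2c6 = 9 (sole candidate).
r3c7 = 9 (sole candidate).
r4c4 = 3 (sole candidate).
r5c1 = 8 (sole candidate).
r5c3 = 1 (sole candidate).
r6c6 = 7 (sole candidate).
r6c9 = 4 (sole candidate).
r8c5 = 7 (sole candidate).
r9c5 = 5 (sole candidate).
r1c6 = 6 (sole candidate).
r2c1 = 7 (sole candidate).
r3c3 = 8 (sole candidate).
r3c8 = 4 (sole candidate).
r4c2 = 9 (sole candidate).
r4c5 = 2 (sole candidate).
r5c6 = 5 (sole candidate).
r5c7 = 7 (sole candidate).
r5c8 = 2 (sole candidate).
r6c5 = 9 (sole candidate).
r6c8 = 3 (sole candidate).
r7c6 = 1 (sole candidate).
r8c2 = 8: row 8 has {1,2,4,5,7,9}; col 2 has {3,4,5,6,9}; box has {1,3,5} → only 8 remains.

8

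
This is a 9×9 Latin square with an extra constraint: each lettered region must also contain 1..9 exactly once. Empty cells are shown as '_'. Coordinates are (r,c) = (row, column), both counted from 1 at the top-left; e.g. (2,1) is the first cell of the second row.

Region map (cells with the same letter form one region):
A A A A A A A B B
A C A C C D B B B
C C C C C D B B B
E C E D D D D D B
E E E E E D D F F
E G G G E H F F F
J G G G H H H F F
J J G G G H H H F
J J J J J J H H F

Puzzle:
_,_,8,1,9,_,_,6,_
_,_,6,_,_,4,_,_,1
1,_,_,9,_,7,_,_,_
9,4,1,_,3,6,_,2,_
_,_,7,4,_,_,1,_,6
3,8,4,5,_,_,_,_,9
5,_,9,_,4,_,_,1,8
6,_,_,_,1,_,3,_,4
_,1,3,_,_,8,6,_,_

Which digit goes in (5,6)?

9

(4,4) = 8: row 4 has {1,2,3,4,6,9}; col 4 has {1,4,5,9}; region has {1,2,3,4,6,7} → only 8 remains.
(4,7) = 5: row 4 has {1,2,3,4,6,8,9}; col 7 has {1,3,6}; region has {1,2,3,4,6,7,8} → only 5 remains.
(4,9) = 7: row 4 has {1,2,3,4,5,6,8,9}; col 9 has {1,4,6,8,9}; region has {1,6} → only 7 remains.
(5,6) = 9: row 5 has {1,4,6,7}; col 6 has {4,6,7,8}; region has {1,2,3,4,5,6,7,8} → only 9 remains.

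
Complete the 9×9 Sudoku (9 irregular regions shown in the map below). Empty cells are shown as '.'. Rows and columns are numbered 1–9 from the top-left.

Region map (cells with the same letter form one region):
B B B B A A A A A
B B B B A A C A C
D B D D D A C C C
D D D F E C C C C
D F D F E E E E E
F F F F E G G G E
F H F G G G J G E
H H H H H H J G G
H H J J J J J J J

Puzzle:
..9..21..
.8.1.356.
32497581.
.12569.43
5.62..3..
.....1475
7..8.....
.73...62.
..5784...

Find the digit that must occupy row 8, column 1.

1

row 1, column 5 = 4 (sole candidate).
row 1, column 8 = 8 (sole candidate).
row 1, column 9 = 7 (sole candidate).
row 2, column 1 = 4 (sole candidate).
row 2, column 3 = 7 (sole candidate).
row 2, column 5 = 9 (sole candidate).
row 2, column 9 = 2 (sole candidate).
row 3, column 9 = 6 (sole candidate).
row 4, column 1 = 8 (sole candidate).
row 4, column 7 = 7 (sole candidate).
row 5, column 5 = 1 (sole candidate).
row 5, column 8 = 9 (sole candidate).
row 6, column 3 = 8 (sole candidate).
row 6, column 5 = 2 (sole candidate).
row 7, column 3 = 1 (sole candidate).
row 7, column 6 = 6 (sole candidate).
row 7, column 9 = 4 (sole candidate).
row 8, column 4 = 4 (sole candidate).
row 8, column 5 = 5 (sole candidate).
row 8, column 6 = 8 (sole candidate).
row 8, column 9 = 9 (sole candidate).
row 9, column 8 = 3 (sole candidate).
row 9, column 9 = 1 (sole candidate).
row 1, column 1 = 6 (sole candidate).
row 1, column 4 = 3 (sole candidate).
row 5, column 2 = 4 (sole candidate).
row 5, column 6 = 7 (sole candidate).
row 5, column 9 = 8 (sole candidate).
row 6, column 1 = 9 (sole candidate).
row 6, column 4 = 6 (sole candidate).
row 7, column 2 = 9 (sole candidate).
row 7, column 5 = 3 (sole candidate).
row 7, column 7 = 2 (sole candidate).
row 7, column 8 = 5 (sole candidate).
row 8, column 1 = 1: row 8 has {2,3,4,5,6,7,8,9}; col 1 has {3,4,5,6,7,8,9}; region has {3,4,5,7,8,9} → only 1 remains.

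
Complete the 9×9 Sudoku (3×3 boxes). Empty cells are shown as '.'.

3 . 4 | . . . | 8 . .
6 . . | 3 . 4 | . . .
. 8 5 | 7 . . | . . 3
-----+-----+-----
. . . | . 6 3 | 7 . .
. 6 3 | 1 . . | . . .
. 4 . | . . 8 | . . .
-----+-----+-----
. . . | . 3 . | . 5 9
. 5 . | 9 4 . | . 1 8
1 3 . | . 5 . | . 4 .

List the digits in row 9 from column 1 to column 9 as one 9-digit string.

139856247

row 2, column 5 = 8: in row 2, 8 can only go here (every other open cell in that row sees an 8).
row 3, column 7 = 4: in row 3, 4 can only go here (every other open cell in that row sees a 4).
row 5, column 9 = 4: in row 5, 4 can only go here (every other open cell in that row sees a 4).
row 4, column 4 = 4: in row 4, 4 can only go here (every other open cell in that row sees a 4).
row 7, column 6 = 1: in row 7, 1 can only go here (every other open cell in that row sees a 1).
row 7, column 1 = 4: in row 7, 4 can only go here (every other open cell in that row sees a 4).
row 3, column 5 = 1: in row 3, 1 can only go here (every other open cell in that row sees a 1).
row 8, column 7 = 3: in row 8, 3 can only go here (every other open cell in that row sees a 3).
row 6, column 8 = 3: in row 6, 3 can only go here (every other open cell in that row sees a 3).
row 9, column 3 = 9: in row 9, 9 can only go here (every other open cell in that row sees a 9).
row 9, column 4 = 8: in row 9, 8 can only go here (every other open cell in that row sees an 8).
row 7, column 3 = 8: in row 7, 8 can only go here (every other open cell in that row sees an 8).
row 7, column 2 = 7: in row 7, 7 can only go here (every other open cell in that row sees a 7).
row 8, column 1 = 2: row 8 has {1,3,4,5,8,9}; col 1 has {1,3,4,6}; box has {1,3,4,5,7,8,9} → only 2 remains.
row 8, column 3 = 6: row 8 has {1,2,3,4,5,8,9}; col 3 has {3,4,5,8,9}; box has {1,2,3,4,5,7,8,9} → only 6 remains.
row 8, column 6 = 7: row 8 has {1,2,3,4,5,6,8,9}; col 6 has {1,3,4,8}; box has {1,3,4,5,8,9} → only 7 remains.
row 3, column 1 = 9: row 3 has {1,3,4,5,7,8}; col 1 has {1,2,3,4,6}; box has {3,4,5,6,8} → only 9 remains.
row 9, column 9 = 7: in row 9, 7 can only go here (every other open cell in that row sees a 7).
row 1, column 8 = 7: in row 1, 7 can only go here (every other open cell in that row sees a 7).
row 2, column 3 = 7: in row 2, 7 can only go here (every other open cell in that row sees a 7).
row 4, column 2 = 9: in column 2, 9 can only go here (every other open cell in that column sees a 9).
row 3, column 8 = 6: in column 8, 6 can only go here (every other open cell in that column sees a 6).
row 3, column 6 = 2: row 3 has {1,3,4,5,6,7,8,9}; col 6 has {1,3,4,7,8}; box has {1,3,4,7,8} → only 2 remains.
row 9, column 6 = 6: row 9 has {1,3,4,5,7,8,9}; col 6 has {1,2,3,4,7,8}; box has {1,3,4,5,7,8,9} → only 6 remains.
row 9, column 7 = 2: row 9 has {1,3,4,5,6,7,8,9}; col 7 has {3,4,7,8}; box has {1,3,4,5,7,8,9} → only 2 remains.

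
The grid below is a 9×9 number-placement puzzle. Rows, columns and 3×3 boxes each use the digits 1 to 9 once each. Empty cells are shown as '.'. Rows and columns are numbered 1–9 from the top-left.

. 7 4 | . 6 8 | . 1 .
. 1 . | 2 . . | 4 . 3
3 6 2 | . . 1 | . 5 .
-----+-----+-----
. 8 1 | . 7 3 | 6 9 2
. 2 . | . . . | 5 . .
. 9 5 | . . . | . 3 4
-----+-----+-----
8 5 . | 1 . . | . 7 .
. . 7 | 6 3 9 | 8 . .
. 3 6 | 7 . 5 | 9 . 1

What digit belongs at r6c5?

r1c7 = 2: row 1 has {1,4,6,7,8}; col 7 has {4,5,6,8,9}; box has {1,3,4,5} → only 2 remains.
r1c9 = 9: row 1 has {1,2,4,6,7,8}; col 9 has {1,2,3,4}; box has {1,2,3,4,5} → only 9 remains.
r2c6 = 7: row 2 has {1,2,3,4}; col 6 has {1,3,5,8,9}; box has {1,2,6,8} → only 7 remains.
r3c7 = 7: row 3 has {1,2,3,5,6}; col 7 has {2,4,5,6,8,9}; box has {1,2,3,4,5,9} → only 7 remains.
r3c9 = 8: row 3 has {1,2,3,5,6,7}; col 9 has {1,2,3,4,9}; box has {1,2,3,4,5,7,9} → only 8 remains.
r4c1 = 4: row 4 has {1,2,3,6,7,8,9}; col 1 has {3,8}; box has {1,2,5,8,9} → only 4 remains.
r4c4 = 5: row 4 has {1,2,3,4,6,7,8,9}; col 4 has {1,2,6,7}; box has {3,7} → only 5 remains.
r5c3 = 3: row 5 has {2,5}; col 3 has {1,2,4,5,6,7}; box has {1,2,4,5,8,9} → only 3 remains.
r5c8 = 8: row 5 has {2,3,5}; col 8 has {1,3,5,7,9}; box has {2,3,4,5,6,9} → only 8 remains.
r5c9 = 7: row 5 has {2,3,5,8}; col 9 has {1,2,3,4,8,9}; box has {2,3,4,5,6,8,9} → only 7 remains.
r6c4 = 8: row 6 has {3,4,5,9}; col 4 has {1,2,5,6,7}; box has {3,5,7} → only 8 remains.
r6c7 = 1: row 6 has {3,4,5,8,9}; col 7 has {2,4,5,6,7,8,9}; box has {2,3,4,5,6,7,8,9} → only 1 remains.
r7c3 = 9: row 7 has {1,5,7,8}; col 3 has {1,2,3,4,5,6,7}; box has {3,5,6,7,8} → only 9 remains.
r7c7 = 3: row 7 has {1,5,7,8,9}; col 7 has {1,2,4,5,6,7,8,9}; box has {1,7,8,9} → only 3 remains.
r7c9 = 6: row 7 has {1,3,5,7,8,9}; col 9 has {1,2,3,4,7,8,9}; box has {1,3,7,8,9} → only 6 remains.
r8c2 = 4: row 8 has {3,6,7,8,9}; col 2 has {1,2,3,5,6,7,8,9}; box has {3,5,6,7,8,9} → only 4 remains.
r8c8 = 2: row 8 has {3,4,6,7,8,9}; col 8 has {1,3,5,7,8,9}; box has {1,3,6,7,8,9} → only 2 remains.
r8c9 = 5: row 8 has {2,3,4,6,7,8,9}; col 9 has {1,2,3,4,6,7,8,9}; box has {1,2,3,6,7,8,9} → only 5 remains.
r9c1 = 2: row 9 has {1,3,5,6,7,9}; col 1 has {3,4,8}; box has {3,4,5,6,7,8,9} → only 2 remains.
r9c8 = 4: row 9 has {1,2,3,5,6,7,9}; col 8 has {1,2,3,5,7,8,9}; box has {1,2,3,5,6,7,8,9} → only 4 remains.
r1c1 = 5: row 1 has {1,2,4,6,7,8,9}; col 1 has {2,3,4,8}; box has {1,2,3,4,6,7} → only 5 remains.
r1c4 = 3: row 1 has {1,2,4,5,6,7,8,9}; col 4 has {1,2,5,6,7,8}; box has {1,2,6,7,8} → only 3 remains.
r2c1 = 9: row 2 has {1,2,3,4,7}; col 1 has {2,3,4,5,8}; box has {1,2,3,4,5,6,7} → only 9 remains.
r2c3 = 8: row 2 has {1,2,3,4,7,9}; col 3 has {1,2,3,4,5,6,7,9}; box has {1,2,3,4,5,6,7,9} → only 8 remains.
r2c5 = 5: row 2 has {1,2,3,4,7,8,9}; col 5 has {3,6,7}; box has {1,2,3,6,7,8} → only 5 remains.
r2c8 = 6: row 2 has {1,2,3,4,5,7,8,9}; col 8 has {1,2,3,4,5,7,8,9}; box has {1,2,3,4,5,7,8,9} → only 6 remains.
r5c1 = 6: row 5 has {2,3,5,7,8}; col 1 has {2,3,4,5,8,9}; box has {1,2,3,4,5,8,9} → only 6 remains.
r5c6 = 4: row 5 has {2,3,5,6,7,8}; col 6 has {1,3,5,7,8,9}; box has {3,5,7,8} → only 4 remains.
r6c1 = 7: row 6 has {1,3,4,5,8,9}; col 1 has {2,3,4,5,6,8,9}; box has {1,2,3,4,5,6,8,9} → only 7 remains.
r6c5 = 2: row 6 has {1,3,4,5,7,8,9}; col 5 has {3,5,6,7}; box has {3,4,5,7,8} → only 2 remains.

2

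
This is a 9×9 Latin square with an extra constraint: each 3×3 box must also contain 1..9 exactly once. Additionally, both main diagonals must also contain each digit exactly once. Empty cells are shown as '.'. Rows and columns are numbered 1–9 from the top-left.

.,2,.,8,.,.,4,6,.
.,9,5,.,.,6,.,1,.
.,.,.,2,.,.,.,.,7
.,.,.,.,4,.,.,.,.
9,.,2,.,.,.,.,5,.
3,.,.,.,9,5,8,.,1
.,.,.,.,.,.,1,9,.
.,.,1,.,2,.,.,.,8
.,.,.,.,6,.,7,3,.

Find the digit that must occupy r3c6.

3

r1c1 = 7 (sole candidate).
r1c3 = 3 (sole candidate).
r3c8 = 8 (sole candidate).
r8c8 = 4 (sole candidate).
r9c9 = 2 (sole candidate).
r2c9 = 3 (sole candidate).
r3c3 = 6 (sole candidate).
r4c4 = 3 (sole candidate).
r5c5 = 8 (sole candidate).
r2c5 = 7 (sole candidate).
r2c7 = 2 (sole candidate).
r2c4 = 4 (sole candidate).
r2c1 = 8 (sole candidate).
r5c7 = 3 (hidden single in row 5).
r6c8 = 2 (hidden single in row 6).
r4c8 = 7 (sole candidate).
r4c3 = 8 (sole candidate).
r4c6 = 2 (sole candidate).
r7c1 = 2 (hidden single in row 7).
r9c3 = 9 (hidden single in column 3).
r8c4 = 9 (hidden single in column 4).
r5c9 = 4 (hidden single in column 9).
r8c2 = 3 (hidden single in anti-diagonal).
r8c6 = 7 (sole candidate).
r5c6 = 1 (sole candidate).
r7c4 = 5 (sole candidate).
r7c5 = 3 (sole candidate).
r7c9 = 6 (sole candidate).
r8c7 = 5 (sole candidate).
r9c4 = 1 (sole candidate).
r1c6 = 9 (sole candidate).
r1c9 = 5 (sole candidate).
r3c6 = 3: row 3 has {2,6,7,8}; col 6 has {1,2,5,6,7,9}; box has {2,4,6,7,8,9} → only 3 remains.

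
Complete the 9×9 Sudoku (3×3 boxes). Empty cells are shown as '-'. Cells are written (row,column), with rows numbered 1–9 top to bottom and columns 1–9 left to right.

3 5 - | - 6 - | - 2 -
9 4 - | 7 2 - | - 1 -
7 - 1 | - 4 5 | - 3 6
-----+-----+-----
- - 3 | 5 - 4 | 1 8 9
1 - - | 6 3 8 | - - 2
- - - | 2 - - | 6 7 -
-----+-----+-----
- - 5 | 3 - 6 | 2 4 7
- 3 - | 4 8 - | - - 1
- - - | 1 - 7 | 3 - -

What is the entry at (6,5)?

(1,3) = 8: row 1 has {2,3,5,6}; col 3 has {1,3,5}; box has {1,3,4,5,7,9} → only 8 remains.
(1,4) = 9: row 1 has {2,3,5,6,8}; col 4 has {1,2,3,4,5,6,7}; box has {2,4,5,6,7} → only 9 remains.
(1,6) = 1: row 1 has {2,3,5,6,8,9}; col 6 has {4,5,6,7,8}; box has {2,4,5,6,7,9} → only 1 remains.
(1,9) = 4: row 1 has {1,2,3,5,6,8,9}; col 9 has {1,2,6,7,9}; box has {1,2,3,6} → only 4 remains.
(2,3) = 6: row 2 has {1,2,4,7,9}; col 3 has {1,3,5,8}; box has {1,3,4,5,7,8,9} → only 6 remains.
(2,6) = 3: row 2 has {1,2,4,6,7,9}; col 6 has {1,4,5,6,7,8}; box has {1,2,4,5,6,7,9} → only 3 remains.
(3,2) = 2: row 3 has {1,3,4,5,6,7}; col 2 has {3,4,5}; box has {1,3,4,5,6,7,8,9} → only 2 remains.
(3,4) = 8: row 3 has {1,2,3,4,5,6,7}; col 4 has {1,2,3,4,5,6,7,9}; box has {1,2,3,4,5,6,7,9} → only 8 remains.
(3,7) = 9: row 3 has {1,2,3,4,5,6,7,8}; col 7 has {1,2,3,6}; box has {1,2,3,4,6} → only 9 remains.
(4,5) = 7: row 4 has {1,3,4,5,8,9}; col 5 has {2,3,4,6,8}; box has {2,3,4,5,6,8} → only 7 remains.
(5,8) = 5: row 5 has {1,2,3,6,8}; col 8 has {1,2,3,4,7,8}; box has {1,2,6,7,8,9} → only 5 remains.
(6,6) = 9: row 6 has {2,6,7}; col 6 has {1,3,4,5,6,7,8}; box has {2,3,4,5,6,7,8} → only 9 remains.
(6,9) = 3: row 6 has {2,6,7,9}; col 9 has {1,2,4,6,7,9}; box has {1,2,5,6,7,8,9} → only 3 remains.
(7,1) = 8: row 7 has {2,3,4,5,6,7}; col 1 has {1,3,7,9}; box has {3,5} → only 8 remains.
(7,5) = 9: row 7 has {2,3,4,5,6,7,8}; col 5 has {2,3,4,6,7,8}; box has {1,3,4,6,7,8} → only 9 remains.
(8,6) = 2: row 8 has {1,3,4,8}; col 6 has {1,3,4,5,6,7,8,9}; box has {1,3,4,6,7,8,9} → only 2 remains.
(8,7) = 5: row 8 has {1,2,3,4,8}; col 7 has {1,2,3,6,9}; box has {1,2,3,4,7} → only 5 remains.
(9,5) = 5: row 9 has {1,3,7}; col 5 has {2,3,4,6,7,8,9}; box has {1,2,3,4,6,7,8,9} → only 5 remains.
(9,9) = 8: row 9 has {1,3,5,7}; col 9 has {1,2,3,4,6,7,9}; box has {1,2,3,4,5,7} → only 8 remains.
(1,7) = 7: row 1 has {1,2,3,4,5,6,8,9}; col 7 has {1,2,3,5,6,9}; box has {1,2,3,4,6,9} → only 7 remains.
(2,7) = 8: row 2 has {1,2,3,4,6,7,9}; col 7 has {1,2,3,5,6,7,9}; box has {1,2,3,4,6,7,9} → only 8 remains.
(2,9) = 5: row 2 has {1,2,3,4,6,7,8,9}; col 9 has {1,2,3,4,6,7,8,9}; box has {1,2,3,4,6,7,8,9} → only 5 remains.
(4,2) = 6: row 4 has {1,3,4,5,7,8,9}; col 2 has {2,3,4,5}; box has {1,3} → only 6 remains.
(5,7) = 4: row 5 has {1,2,3,5,6,8}; col 7 has {1,2,3,5,6,7,8,9}; box has {1,2,3,5,6,7,8,9} → only 4 remains.
(6,2) = 8: row 6 has {2,3,6,7,9}; col 2 has {2,3,4,5,6}; box has {1,3,6} → only 8 remains.
(6,3) = 4: row 6 has {2,3,6,7,8,9}; col 3 has {1,3,5,6,8}; box has {1,3,6,8} → only 4 remains.
(6,5) = 1: row 6 has {2,3,4,6,7,8,9}; col 5 has {2,3,4,5,6,7,8,9}; box has {2,3,4,5,6,7,8,9} → only 1 remains.

1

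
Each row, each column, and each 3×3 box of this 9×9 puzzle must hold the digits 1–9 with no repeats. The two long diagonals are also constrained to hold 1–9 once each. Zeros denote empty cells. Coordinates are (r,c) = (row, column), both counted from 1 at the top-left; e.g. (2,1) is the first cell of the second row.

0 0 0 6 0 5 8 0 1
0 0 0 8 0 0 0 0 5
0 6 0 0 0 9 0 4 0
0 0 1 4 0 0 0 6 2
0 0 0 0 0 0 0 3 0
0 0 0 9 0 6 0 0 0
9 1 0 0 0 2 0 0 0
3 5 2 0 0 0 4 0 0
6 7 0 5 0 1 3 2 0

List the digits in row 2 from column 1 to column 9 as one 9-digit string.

139824675

(2,8) = 7: row 2 has {5,8}; col 8 has {2,3,4,6}; box has {1,4,5,8}; anti-diagonal has {1,5,6,9} → only 7 remains.
(3,7) = 2 (sole candidate).
(3,9) = 3 (sole candidate).
(5,5) = 8 (sole candidate).
(5,6) = 7 (sole candidate).
(7,3) = 4 (sole candidate).
(8,4) = 7 (sole candidate).
(8,6) = 8 (sole candidate).
(9,3) = 8 (sole candidate).
(9,9) = 9 (sole candidate).
(1,8) = 9 (sole candidate).
(2,7) = 6: row 2 has {5,7,8}; col 7 has {2,3,4,8}; box has {1,2,3,4,5,7,8,9} → only 6 remains.
(3,4) = 1 (sole candidate).
(3,5) = 7 (sole candidate).
(4,6) = 3 (sole candidate).
(5,4) = 2 (sole candidate).
(5,9) = 4 (sole candidate).
(7,4) = 3 (sole candidate).
(7,5) = 6 (sole candidate).
(8,5) = 9 (sole candidate).
(8,8) = 1 (sole candidate).
(8,9) = 6 (sole candidate).
(9,5) = 4 (sole candidate).
(2,6) = 4: row 2 has {5,6,7,8}; col 6 has {1,2,3,5,6,7,8,9}; box has {1,5,6,7,8,9} → only 4 remains.
(3,3) = 5 (sole candidate).
(4,5) = 5 (sole candidate).
(5,1) = 5 (sole candidate).
(5,2) = 9 (sole candidate).
(5,3) = 6 (sole candidate).
(5,7) = 1 (sole candidate).
(6,5) = 1 (sole candidate).
(7,7) = 7 (sole candidate).
(7,9) = 8 (sole candidate).
(1,1) = 2 (sole candidate).
(1,5) = 3 (sole candidate).
(2,1) = 1: row 2 has {4,5,6,7,8}; col 1 has {2,3,5,6,9}; box has {2,5,6} → only 1 remains.
(2,2) = 3: row 2 has {1,4,5,6,7,8}; col 2 has {1,5,6,7,9}; box has {1,2,5,6}; main diagonal has {1,2,4,5,6,7,8,9} → only 3 remains.
(2,3) = 9: row 2 has {1,3,4,5,6,7,8}; col 3 has {1,2,4,5,6,8}; box has {1,2,3,5,6} → only 9 remains.
(2,5) = 2: row 2 has {1,3,4,5,6,7,8,9}; col 5 has {1,3,4,5,6,7,8,9}; box has {1,3,4,5,6,7,8,9} → only 2 remains.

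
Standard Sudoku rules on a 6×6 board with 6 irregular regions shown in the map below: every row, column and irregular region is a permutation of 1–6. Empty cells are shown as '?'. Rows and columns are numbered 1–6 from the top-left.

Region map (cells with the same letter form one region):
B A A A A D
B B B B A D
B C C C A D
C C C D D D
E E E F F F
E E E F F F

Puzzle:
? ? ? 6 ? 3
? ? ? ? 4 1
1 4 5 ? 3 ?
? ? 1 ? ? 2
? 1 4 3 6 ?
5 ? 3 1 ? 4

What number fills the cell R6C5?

2

R1C3 = 2 (sole candidate).
R2C3 = 6 (sole candidate).
R3C4 = 2 (sole candidate).
R3C6 = 6 (sole candidate).
R4C5 = 5 (sole candidate).
R5C1 = 2 (sole candidate).
R5C6 = 5 (sole candidate).
R6C2 = 6 (sole candidate).
R6C5 = 2: row 6 has {1,3,4,5,6}; col 5 has {3,4,5,6}; region has {1,3,4,5,6} → only 2 remains.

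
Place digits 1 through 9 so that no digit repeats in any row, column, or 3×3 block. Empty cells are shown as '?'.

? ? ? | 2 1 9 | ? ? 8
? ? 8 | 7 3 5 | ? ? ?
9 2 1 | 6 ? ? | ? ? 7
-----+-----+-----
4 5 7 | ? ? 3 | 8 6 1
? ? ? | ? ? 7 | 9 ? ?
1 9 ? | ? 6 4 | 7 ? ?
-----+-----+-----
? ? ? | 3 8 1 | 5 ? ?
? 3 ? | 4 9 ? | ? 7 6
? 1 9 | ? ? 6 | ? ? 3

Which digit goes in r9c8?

r2c1 = 6: row 2 has {3,5,7,8}; col 1 has {1,4,9}; box has {1,2,8,9} → only 6 remains.
r2c2 = 4: row 2 has {3,5,6,7,8}; col 2 has {1,2,3,5,9}; box has {1,2,6,8,9} → only 4 remains.
r3c5 = 4: row 3 has {1,2,6,7,9}; col 5 has {1,3,6,8,9}; box has {1,2,3,5,6,7,9} → only 4 remains.
r3c6 = 8: row 3 has {1,2,4,6,7,9}; col 6 has {1,3,4,5,6,7,9}; box has {1,2,3,4,5,6,7,9} → only 8 remains.
r3c7 = 3: row 3 has {1,2,4,6,7,8,9}; col 7 has {5,7,8,9}; box has {7,8} → only 3 remains.
r3c8 = 5: row 3 has {1,2,3,4,6,7,8,9}; col 8 has {6,7}; box has {3,7,8} → only 5 remains.
r4c4 = 9: row 4 has {1,3,4,5,6,7,8}; col 4 has {2,3,4,6,7}; box has {3,4,6,7} → only 9 remains.
r4c5 = 2: row 4 has {1,3,4,5,6,7,8,9}; col 5 has {1,3,4,6,8,9}; box has {3,4,6,7,9} → only 2 remains.
r5c5 = 5: row 5 has {7,9}; col 5 has {1,2,3,4,6,8,9}; box has {2,3,4,6,7,9} → only 5 remains.
r6c4 = 8: row 6 has {1,4,6,7,9}; col 4 has {2,3,4,6,7,9}; box has {2,3,4,5,6,7,9} → only 8 remains.
r8c6 = 2: row 8 has {3,4,6,7,9}; col 6 has {1,3,4,5,6,7,8,9}; box has {1,3,4,6,8,9} → only 2 remains.
r8c7 = 1: row 8 has {2,3,4,6,7,9}; col 7 has {3,5,7,8,9}; box has {3,5,6,7} → only 1 remains.
r9c4 = 5: row 9 has {1,3,6,9}; col 4 has {2,3,4,6,7,8,9}; box has {1,2,3,4,6,8,9} → only 5 remains.
r9c5 = 7: row 9 has {1,3,5,6,9}; col 5 has {1,2,3,4,5,6,8,9}; box has {1,2,3,4,5,6,8,9} → only 7 remains.
r1c2 = 7: row 1 has {1,2,8,9}; col 2 has {1,2,3,4,5,9}; box has {1,2,4,6,8,9} → only 7 remains.
r1c8 = 4: row 1 has {1,2,7,8,9}; col 8 has {5,6,7}; box has {3,5,7,8} → only 4 remains.
r2c7 = 2: row 2 has {3,4,5,6,7,8}; col 7 has {1,3,5,7,8,9}; box has {3,4,5,7,8} → only 2 remains.
r2c9 = 9: row 2 has {2,3,4,5,6,7,8}; col 9 has {1,3,6,7,8}; box has {2,3,4,5,7,8} → only 9 remains.
r5c4 = 1: row 5 has {5,7,9}; col 4 has {2,3,4,5,6,7,8,9}; box has {2,3,4,5,6,7,8,9} → only 1 remains.
r7c2 = 6: row 7 has {1,3,5,8}; col 2 has {1,2,3,4,5,7,9}; box has {1,3,9} → only 6 remains.
r8c3 = 5: row 8 has {1,2,3,4,6,7,9}; col 3 has {1,7,8,9}; box has {1,3,6,9} → only 5 remains.
r9c7 = 4: row 9 has {1,3,5,6,7,9}; col 7 has {1,2,3,5,7,8,9}; box has {1,3,5,6,7} → only 4 remains.
r1c3 = 3: row 1 has {1,2,4,7,8,9}; col 3 has {1,5,7,8,9}; box has {1,2,4,6,7,8,9} → only 3 remains.
r1c7 = 6: row 1 has {1,2,3,4,7,8,9}; col 7 has {1,2,3,4,5,7,8,9}; box has {2,3,4,5,7,8,9} → only 6 remains.
r2c8 = 1: row 2 has {2,3,4,5,6,7,8,9}; col 8 has {4,5,6,7}; box has {2,3,4,5,6,7,8,9} → only 1 remains.
r5c2 = 8: row 5 has {1,5,7,9}; col 2 has {1,2,3,4,5,6,7,9}; box has {1,4,5,7,9} → only 8 remains.
r6c3 = 2: row 6 has {1,4,6,7,8,9}; col 3 has {1,3,5,7,8,9}; box has {1,4,5,7,8,9} → only 2 remains.
r6c8 = 3: row 6 has {1,2,4,6,7,8,9}; col 8 has {1,4,5,6,7}; box has {1,6,7,8,9} → only 3 remains.
r6c9 = 5: row 6 has {1,2,3,4,6,7,8,9}; col 9 has {1,3,6,7,8,9}; box has {1,3,6,7,8,9} → only 5 remains.
r7c3 = 4: row 7 has {1,3,5,6,8}; col 3 has {1,2,3,5,7,8,9}; box has {1,3,5,6,9} → only 4 remains.
r7c9 = 2: row 7 has {1,3,4,5,6,8}; col 9 has {1,3,5,6,7,8,9}; box has {1,3,4,5,6,7} → only 2 remains.
r8c1 = 8: row 8 has {1,2,3,4,5,6,7,9}; col 1 has {1,4,6,9}; box has {1,3,4,5,6,9} → only 8 remains.
r9c1 = 2: row 9 has {1,3,4,5,6,7,9}; col 1 has {1,4,6,8,9}; box has {1,3,4,5,6,8,9} → only 2 remains.
r9c8 = 8: row 9 has {1,2,3,4,5,6,7,9}; col 8 has {1,3,4,5,6,7}; box has {1,2,3,4,5,6,7} → only 8 remains.

8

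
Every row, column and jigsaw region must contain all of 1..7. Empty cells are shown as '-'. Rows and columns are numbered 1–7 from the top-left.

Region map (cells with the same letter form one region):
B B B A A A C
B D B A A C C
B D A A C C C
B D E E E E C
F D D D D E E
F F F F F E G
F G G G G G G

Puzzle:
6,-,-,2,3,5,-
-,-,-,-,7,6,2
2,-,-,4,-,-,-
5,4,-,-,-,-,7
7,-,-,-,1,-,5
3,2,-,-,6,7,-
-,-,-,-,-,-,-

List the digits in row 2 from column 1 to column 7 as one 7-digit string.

row 2, column 4 = 1: row 2 has {2,6,7}; col 4 has {2,4}; region has {2,3,4,5,7} → only 1 remains.
row 3, column 3 = 6: row 3 has {2,4}; col 3 has {}; region has {1,2,3,4,5,7} → only 6 remains.
row 3, column 5 = 5: row 3 has {2,4,6}; col 5 has {1,3,6,7}; region has {2,6,7} → only 5 remains.
row 4, column 5 = 2: row 4 has {4,5,7}; col 5 has {1,3,5,6,7}; region has {5,7} → only 2 remains.
row 6, column 4 = 5: row 6 has {2,3,6,7}; col 4 has {1,2,4}; region has {2,3,6,7} → only 5 remains.
row 7, column 5 = 4: row 7 has {}; col 5 has {1,2,3,5,6,7}; region has {} → only 4 remains.
row 2, column 1 = 4: row 2 has {1,2,6,7}; col 1 has {2,3,5,6,7}; region has {2,5,6} → only 4 remains.
row 2, column 3 = 3: row 2 has {1,2,4,6,7}; col 3 has {6}; region has {2,4,5,6} → only 3 remains.
row 4, column 3 = 1: row 4 has {2,4,5,7}; col 3 has {3,6}; region has {2,5,7} → only 1 remains.
row 4, column 6 = 3: row 4 has {1,2,4,5,7}; col 6 has {5,6,7}; region has {1,2,5,7} → only 3 remains.
row 5, column 3 = 2: row 5 has {1,5,7}; col 3 has {1,3,6}; region has {1,4} → only 2 remains.
row 5, column 6 = 4: row 5 has {1,2,5,7}; col 6 has {3,5,6,7}; region has {1,2,3,5,7} → only 4 remains.
row 6, column 3 = 4: row 6 has {2,3,5,6,7}; col 3 has {1,2,3,6}; region has {2,3,5,6,7} → only 4 remains.
row 6, column 7 = 1: row 6 has {2,3,4,5,6,7}; col 7 has {2,5,7}; region has {4} → only 1 remains.
row 7, column 1 = 1: row 7 has {4}; col 1 has {2,3,4,5,6,7}; region has {2,3,4,5,6,7} → only 1 remains.
row 7, column 6 = 2: row 7 has {1,4}; col 6 has {3,4,5,6,7}; region has {1,4} → only 2 remains.
row 1, column 3 = 7: row 1 has {2,3,5,6}; col 3 has {1,2,3,4,6}; region has {2,3,4,5,6} → only 7 remains.
row 1, column 7 = 4: row 1 has {2,3,5,6,7}; col 7 has {1,2,5,7}; region has {2,5,6,7} → only 4 remains.
row 2, column 2 = 5: row 2 has {1,2,3,4,6,7}; col 2 has {2,4}; region has {1,2,4} → only 5 remains.

4531762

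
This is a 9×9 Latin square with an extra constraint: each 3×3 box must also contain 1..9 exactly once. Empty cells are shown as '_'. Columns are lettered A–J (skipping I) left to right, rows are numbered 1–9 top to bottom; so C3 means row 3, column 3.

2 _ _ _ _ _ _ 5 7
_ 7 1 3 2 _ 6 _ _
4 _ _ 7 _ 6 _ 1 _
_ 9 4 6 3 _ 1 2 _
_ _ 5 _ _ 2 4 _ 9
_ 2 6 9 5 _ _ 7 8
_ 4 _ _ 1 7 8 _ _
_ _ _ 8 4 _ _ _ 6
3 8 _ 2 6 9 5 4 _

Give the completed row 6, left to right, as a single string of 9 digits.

126954378

J2 = 4 (sole candidate).
F4 = 8 (sole candidate).
J4 = 5 (sole candidate).
D5 = 1 (sole candidate).
E5 = 7 (sole candidate).
A6 = 1: row 6 has {2,5,6,7,8,9}; col 1 has {2,3,4}; box has {2,4,5,6,9} → only 1 remains.
F6 = 4: row 6 has {1,2,5,6,7,8,9}; col 6 has {2,6,7,8,9}; box has {1,2,3,5,6,7,8,9} → only 4 remains.
G6 = 3: row 6 has {1,2,4,5,6,7,8,9}; col 7 has {1,4,5,6,8}; box has {1,2,4,5,7,8,9} → only 3 remains.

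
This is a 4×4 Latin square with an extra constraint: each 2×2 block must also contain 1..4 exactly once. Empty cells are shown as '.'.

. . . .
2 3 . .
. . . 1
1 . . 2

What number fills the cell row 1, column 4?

3

row 1, column 1 = 4 (sole candidate).
row 1, column 2 = 1 (sole candidate).
row 1, column 4 = 3: row 1 has {1,4}; col 4 has {1,2}; box has {} → only 3 remains.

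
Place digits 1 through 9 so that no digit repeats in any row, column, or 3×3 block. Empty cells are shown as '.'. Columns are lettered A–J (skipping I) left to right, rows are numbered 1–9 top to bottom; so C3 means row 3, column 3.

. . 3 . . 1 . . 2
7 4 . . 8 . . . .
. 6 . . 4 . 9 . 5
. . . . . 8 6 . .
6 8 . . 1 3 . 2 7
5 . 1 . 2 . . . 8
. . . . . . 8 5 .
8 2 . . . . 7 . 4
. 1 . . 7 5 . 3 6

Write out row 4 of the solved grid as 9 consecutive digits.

237458619

A1 = 9: row 1 has {1,2,3}; col 1 has {5,6,7,8}; box has {3,4,6,7} → only 9 remains.
B1 = 5: row 1 has {1,2,3,9}; col 2 has {1,2,4,6,8}; box has {3,4,6,7,9} → only 5 remains.
E1 = 6: row 1 has {1,2,3,5,9}; col 5 has {1,2,4,7,8}; box has {1,4,8} → only 6 remains.
G1 = 4: row 1 has {1,2,3,5,6,9}; col 7 has {6,7,8,9}; box has {2,5,9} → only 4 remains.
C2 = 2: row 2 has {4,7,8}; col 3 has {1,3}; box has {3,4,5,6,7,9} → only 2 remains.
F2 = 9: row 2 has {2,4,7,8}; col 6 has {1,3,5,8}; box has {1,4,6,8} → only 9 remains.
A3 = 1: row 3 has {4,5,6,9}; col 1 has {5,6,7,8,9}; box has {2,3,4,5,6,7,9} → only 1 remains.
C3 = 8: row 3 has {1,4,5,6,9}; col 3 has {1,2,3}; box has {1,2,3,4,5,6,7,9} → only 8 remains.
H3 = 7: row 3 has {1,4,5,6,8,9}; col 8 has {2,3,5}; box has {2,4,5,9} → only 7 remains.
G5 = 5: row 5 has {1,2,3,6,7,8}; col 7 has {4,6,7,8,9}; box has {2,6,7,8} → only 5 remains.
G6 = 3: row 6 has {1,2,5,8}; col 7 has {4,5,6,7,8,9}; box has {2,5,6,7,8} → only 3 remains.
F8 = 6: row 8 has {2,4,7,8}; col 6 has {1,3,5,8,9}; box has {5,7} → only 6 remains.
A9 = 4: row 9 has {1,3,5,6,7}; col 1 has {1,5,6,7,8,9}; box has {1,2,8} → only 4 remains.
C9 = 9: row 9 has {1,3,4,5,6,7}; col 3 has {1,2,3,8}; box has {1,2,4,8} → only 9 remains.
G9 = 2: row 9 has {1,3,4,5,6,7,9}; col 7 has {3,4,5,6,7,8,9}; box has {3,4,5,6,7,8} → only 2 remains.
D1 = 7: row 1 has {1,2,3,4,5,6,9}; col 4 has {}; box has {1,4,6,8,9} → only 7 remains.
H1 = 8: row 1 has {1,2,3,4,5,6,7,9}; col 8 has {2,3,5,7}; box has {2,4,5,7,9} → only 8 remains.
G2 = 1: row 2 has {2,4,7,8,9}; col 7 has {2,3,4,5,6,7,8,9}; box has {2,4,5,7,8,9} → only 1 remains.
H2 = 6: row 2 has {1,2,4,7,8,9}; col 8 has {2,3,5,7,8}; box has {1,2,4,5,7,8,9} → only 6 remains.
J2 = 3: row 2 has {1,2,4,6,7,8,9}; col 9 has {2,4,5,6,7,8}; box has {1,2,4,5,6,7,8,9} → only 3 remains.
F3 = 2: row 3 has {1,4,5,6,7,8,9}; col 6 has {1,3,5,6,8,9}; box has {1,4,6,7,8,9} → only 2 remains.
C5 = 4: row 5 has {1,2,3,5,6,7,8}; col 3 has {1,2,3,8,9}; box has {1,5,6,8} → only 4 remains.
D5 = 9: row 5 has {1,2,3,4,5,6,7,8}; col 4 has {7}; box has {1,2,3,8} → only 9 remains.
A7 = 3: row 7 has {5,8}; col 1 has {1,4,5,6,7,8,9}; box has {1,2,4,8,9} → only 3 remains.
B7 = 7: row 7 has {3,5,8}; col 2 has {1,2,4,5,6,8}; box has {1,2,3,4,8,9} → only 7 remains.
C7 = 6: row 7 has {3,5,7,8}; col 3 has {1,2,3,4,8,9}; box has {1,2,3,4,7,8,9} → only 6 remains.
E7 = 9: row 7 has {3,5,6,7,8}; col 5 has {1,2,4,6,7,8}; box has {5,6,7} → only 9 remains.
F7 = 4: row 7 has {3,5,6,7,8,9}; col 6 has {1,2,3,5,6,8,9}; box has {5,6,7,9} → only 4 remains.
J7 = 1: row 7 has {3,4,5,6,7,8,9}; col 9 has {2,3,4,5,6,7,8}; box has {2,3,4,5,6,7,8} → only 1 remains.
C8 = 5: row 8 has {2,4,6,7,8}; col 3 has {1,2,3,4,6,8,9}; box has {1,2,3,4,6,7,8,9} → only 5 remains.
E8 = 3: row 8 has {2,4,5,6,7,8}; col 5 has {1,2,4,6,7,8,9}; box has {4,5,6,7,9} → only 3 remains.
H8 = 9: row 8 has {2,3,4,5,6,7,8}; col 8 has {2,3,5,6,7,8}; box has {1,2,3,4,5,6,7,8} → only 9 remains.
D9 = 8: row 9 has {1,2,3,4,5,6,7,9}; col 4 has {7,9}; box has {3,4,5,6,7,9} → only 8 remains.
D2 = 5: row 2 has {1,2,3,4,6,7,8,9}; col 4 has {7,8,9}; box has {1,2,4,6,7,8,9} → only 5 remains.
D3 = 3: row 3 has {1,2,4,5,6,7,8,9}; col 4 has {5,7,8,9}; box has {1,2,4,5,6,7,8,9} → only 3 remains.
A4 = 2: row 4 has {6,8}; col 1 has {1,3,4,5,6,7,8,9}; box has {1,4,5,6,8} → only 2 remains.
C4 = 7: row 4 has {2,6,8}; col 3 has {1,2,3,4,5,6,8,9}; box has {1,2,4,5,6,8} → only 7 remains.
D4 = 4: row 4 has {2,6,7,8}; col 4 has {3,5,7,8,9}; box has {1,2,3,8,9} → only 4 remains.
E4 = 5: row 4 has {2,4,6,7,8}; col 5 has {1,2,3,4,6,7,8,9}; box has {1,2,3,4,8,9} → only 5 remains.
H4 = 1: row 4 has {2,4,5,6,7,8}; col 8 has {2,3,5,6,7,8,9}; box has {2,3,5,6,7,8} → only 1 remains.
J4 = 9: row 4 has {1,2,4,5,6,7,8}; col 9 has {1,2,3,4,5,6,7,8}; box has {1,2,3,5,6,7,8} → only 9 remains.
B6 = 9: row 6 has {1,2,3,5,8}; col 2 has {1,2,4,5,6,7,8}; box has {1,2,4,5,6,7,8} → only 9 remains.
D6 = 6: row 6 has {1,2,3,5,8,9}; col 4 has {3,4,5,7,8,9}; box has {1,2,3,4,5,8,9} → only 6 remains.
F6 = 7: row 6 has {1,2,3,5,6,8,9}; col 6 has {1,2,3,4,5,6,8,9}; box has {1,2,3,4,5,6,8,9} → only 7 remains.
H6 = 4: row 6 has {1,2,3,5,6,7,8,9}; col 8 has {1,2,3,5,6,7,8,9}; box has {1,2,3,5,6,7,8,9} → only 4 remains.
D7 = 2: row 7 has {1,3,4,5,6,7,8,9}; col 4 has {3,4,5,6,7,8,9}; box has {3,4,5,6,7,8,9} → only 2 remains.
D8 = 1: row 8 has {2,3,4,5,6,7,8,9}; col 4 has {2,3,4,5,6,7,8,9}; box has {2,3,4,5,6,7,8,9} → only 1 remains.
B4 = 3: row 4 has {1,2,4,5,6,7,8,9}; col 2 has {1,2,4,5,6,7,8,9}; box has {1,2,4,5,6,7,8,9} → only 3 remains.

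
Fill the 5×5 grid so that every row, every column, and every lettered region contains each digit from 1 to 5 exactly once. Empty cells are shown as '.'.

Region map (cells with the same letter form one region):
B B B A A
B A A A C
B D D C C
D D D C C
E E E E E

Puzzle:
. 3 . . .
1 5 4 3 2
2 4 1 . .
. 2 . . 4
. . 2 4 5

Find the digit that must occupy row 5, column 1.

3

row 1, column 3 = 5 (sole candidate).
row 1, column 5 = 1 (sole candidate).
row 3, column 4 = 5 (sole candidate).
row 3, column 5 = 3 (sole candidate).
row 4, column 3 = 3 (sole candidate).
row 4, column 4 = 1 (sole candidate).
row 5, column 1 = 3: row 5 has {2,4,5}; col 1 has {1,2}; region has {2,4,5} → only 3 remains.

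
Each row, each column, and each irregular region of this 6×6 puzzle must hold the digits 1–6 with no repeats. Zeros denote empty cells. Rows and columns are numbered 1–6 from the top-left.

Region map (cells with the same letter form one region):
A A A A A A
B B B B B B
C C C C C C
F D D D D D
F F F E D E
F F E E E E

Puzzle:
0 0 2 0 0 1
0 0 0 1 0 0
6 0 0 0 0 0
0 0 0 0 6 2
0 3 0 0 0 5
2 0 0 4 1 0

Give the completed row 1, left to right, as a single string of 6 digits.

342651

row 5, column 5 = 4 (sole candidate).
row 5, column 1 = 1 (sole candidate).
row 5, column 3 = 6 (sole candidate).
row 5, column 4 = 2 (sole candidate).
row 6, column 2 = 5 (sole candidate).
row 6, column 3 = 3 (sole candidate).
row 6, column 6 = 6 (sole candidate).
row 4, column 1 = 4 (sole candidate).
row 4, column 2 = 1 (sole candidate).
row 4, column 3 = 5 (sole candidate).
row 4, column 4 = 3 (sole candidate).
row 2, column 3 = 4 (sole candidate).
row 2, column 6 = 3 (sole candidate).
row 3, column 3 = 1 (sole candidate).
row 3, column 4 = 5 (sole candidate).
row 3, column 6 = 4 (sole candidate).
row 1, column 4 = 6: row 1 has {1,2}; col 4 has {1,2,3,4,5}; region has {1,2} → only 6 remains.
row 2, column 1 = 5 (sole candidate).
row 2, column 5 = 2 (sole candidate).
row 3, column 2 = 2 (sole candidate).
row 3, column 5 = 3 (sole candidate).
row 1, column 1 = 3: row 1 has {1,2,6}; col 1 has {1,2,4,5,6}; region has {1,2,6} → only 3 remains.
row 1, column 2 = 4: row 1 has {1,2,3,6}; col 2 has {1,2,3,5}; region has {1,2,3,6} → only 4 remains.
row 1, column 5 = 5: row 1 has {1,2,3,4,6}; col 5 has {1,2,3,4,6}; region has {1,2,3,4,6} → only 5 remains.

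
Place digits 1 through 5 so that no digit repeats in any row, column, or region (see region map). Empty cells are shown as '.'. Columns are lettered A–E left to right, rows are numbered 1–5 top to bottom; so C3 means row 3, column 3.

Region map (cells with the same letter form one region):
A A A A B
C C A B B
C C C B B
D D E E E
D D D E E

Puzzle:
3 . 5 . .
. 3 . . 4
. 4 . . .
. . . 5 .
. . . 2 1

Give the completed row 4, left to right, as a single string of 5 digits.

E1 = 2 (sole candidate).
D2 = 1 (sole candidate).
D3 = 3 (sole candidate).
E3 = 5 (sole candidate).
E4 = 3: row 4 has {5}; col 5 has {1,2,4,5}; region has {1,2,5} → only 3 remains.
B5 = 5 (sole candidate).
B1 = 1 (sole candidate).
D1 = 4 (sole candidate).
C2 = 2 (sole candidate).
C3 = 1 (sole candidate).
B4 = 2: row 4 has {3,5}; col 2 has {1,3,4,5}; region has {5} → only 2 remains.
C4 = 4: row 4 has {2,3,5}; col 3 has {1,2,5}; region has {1,2,3,5} → only 4 remains.
A5 = 4 (sole candidate).
C5 = 3 (sole candidate).
A2 = 5 (sole candidate).
A3 = 2 (sole candidate).
A4 = 1: row 4 has {2,3,4,5}; col 1 has {2,3,4,5}; region has {2,3,4,5} → only 1 remains.

12453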